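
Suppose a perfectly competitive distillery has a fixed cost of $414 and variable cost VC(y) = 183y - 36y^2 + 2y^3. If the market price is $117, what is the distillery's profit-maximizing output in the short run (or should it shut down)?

Strip out fixed cost: VC = 183y - 36y^2 + 2y^3. Then AVC = 183 - 36y + 2y^2 and MC = 183 - 72y + 6y^2.
AVC hits its minimum where MC = AVC, at y = 9, giving min AVC = 183 - 36·9 + 2·9^2 = $21.
Since P = $117 ≥ min AVC = $21, price covers variable cost and the firm should produce.
P = MC gives 66 - 72y + 6y^2 = 0, with roots 1 and 11. Take the larger (rising MC): y* = 11.
Check: AVC at y = 11 is $29 ≤ P, so revenue covers variable cost.
Profit = P·y − TC = 117·11 − 733 = $554.

Produce at y = 11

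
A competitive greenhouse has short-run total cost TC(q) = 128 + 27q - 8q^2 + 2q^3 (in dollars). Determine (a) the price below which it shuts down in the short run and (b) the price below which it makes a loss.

Shutdown price = $19; break-even price = $59

AVC = 27 - 8q + 2q^2; minimized at q = 2, giving min AVC = $19. That is the shutdown price.
ATC = 128/q + 27 - 8q + 2q^2. Setting dATC/dq = −128/q^2 − 8 + 4q = 0 gives q = 4 (since 4·4^3 − 8·4^2 = 128).
min ATC = 128/4 + 27 − 8·4 + 2·4^2 = $59. That is the break-even price.
For $19 ≤ P < $59 the firm produces at a loss; below $19 it shuts down.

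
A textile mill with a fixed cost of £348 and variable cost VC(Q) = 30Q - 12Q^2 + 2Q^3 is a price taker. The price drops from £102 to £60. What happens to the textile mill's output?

AVC = 30 - 12Q + 2Q^2, minimized at Q = 3 where min AVC = £12. MC = 30 - 24Q + 6Q^2.
At P = £102 ≥ min AVC, set P = MC on the rising branch: Q = 6.
At P = £60 ≥ min AVC, set P = MC: Q = 5. The firm stays open but cuts output.

Output falls from 6 to 5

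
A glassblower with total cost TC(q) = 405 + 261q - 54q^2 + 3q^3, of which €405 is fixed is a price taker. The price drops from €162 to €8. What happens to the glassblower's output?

AVC = 261 - 54q + 3q^2, minimized at q = 9 where min AVC = €18. MC = 261 - 108q + 9q^2.
At P = €162 ≥ min AVC, set P = MC on the rising branch: q = 11.
At P = €8 < min AVC = €18, price no longer covers variable cost at any output, so the firm shuts down: q = 0.

Output falls from 11 to 0 (the firm shuts down)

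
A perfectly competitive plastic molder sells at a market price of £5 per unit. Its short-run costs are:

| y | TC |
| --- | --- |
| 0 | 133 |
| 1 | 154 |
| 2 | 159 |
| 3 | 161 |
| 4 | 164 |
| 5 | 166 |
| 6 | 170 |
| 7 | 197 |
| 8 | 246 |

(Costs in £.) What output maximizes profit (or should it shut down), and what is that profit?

y = 0 (shut down); profit = -£133

Tabulate TR − TC: y=0: -133; y=1: -149; y=2: -149; y=3: -146; y=4: -144; y=5: -141; y=6: -140; y=7: -162; y=8: -206.
Profit is highest at y = 0. Equivalently, the lowest AVC in the table is 37/6 ≈ £6.17 at y = 6, and P = £5 falls below it — price never covers variable cost, so the firm shuts down and loses only its fixed cost.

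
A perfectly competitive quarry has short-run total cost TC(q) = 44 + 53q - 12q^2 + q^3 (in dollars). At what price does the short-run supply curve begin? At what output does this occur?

$17 per unit, at q = 6

The shutdown price is the minimum of AVC. VC = 53q - 12q^2 + q^3, so AVC = 53 - 12q + q^2.
At the minimum of AVC, MC = AVC. MC = 53 - 24q + 3q^2; setting MC = AVC gives 2q^2 - 12q = 0, so q = 6. min AVC = 17.
The firm shuts down for any P below $17.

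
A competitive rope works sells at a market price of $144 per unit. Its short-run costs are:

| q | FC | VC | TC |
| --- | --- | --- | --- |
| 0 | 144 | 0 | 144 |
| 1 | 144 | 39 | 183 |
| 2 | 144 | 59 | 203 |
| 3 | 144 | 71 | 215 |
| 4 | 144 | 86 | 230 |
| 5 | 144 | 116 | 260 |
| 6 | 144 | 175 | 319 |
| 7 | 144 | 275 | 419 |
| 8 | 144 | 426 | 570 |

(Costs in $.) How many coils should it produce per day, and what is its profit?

Tabulate TR − TC: q=0: -144; q=1: -39; q=2: 85; q=3: 217; q=4: 346; q=5: 460; q=6: 545; q=7: 589; q=8: 582.
Profit is maximized at q = 7. AVC there is 275/7 = $39.29 ≤ P, so producing beats shutting down (which would give -$144).

q = 7; profit = $589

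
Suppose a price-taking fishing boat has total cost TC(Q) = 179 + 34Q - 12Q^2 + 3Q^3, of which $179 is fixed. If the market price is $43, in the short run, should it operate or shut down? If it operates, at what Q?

Produce at Q = 3

Variable cost is VC = 34Q - 12Q^2 + 3Q^3, so AVC = VC/Q = 34 - 12Q + 3Q^2 and MC = dTC/dQ = 34 - 24Q + 9Q^2.
AVC is minimized where dAVC/dQ = -12 + 6Q = 0, at Q = 2; min AVC = 34 - 12·2 + 3·2^2 = $22.
Since P = $43 ≥ min AVC = $22, price covers variable cost and the firm should produce.
P = MC gives -9 - 24Q + 9Q^2 = 0, with roots -1/3 and 3. Take the larger (rising MC): Q* = 3.
Check: AVC at Q = 3 is $25 ≤ P, so revenue covers variable cost.
Profit = P·Q − TC = 43·3 − 254 = -$125, a loss, but smaller than the $179 fixed cost the firm would lose by shutting down.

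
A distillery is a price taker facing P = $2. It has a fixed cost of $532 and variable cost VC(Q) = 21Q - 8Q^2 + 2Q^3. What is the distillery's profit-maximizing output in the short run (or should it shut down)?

From TC, MC = TC'(Q) = 21 - 16Q + 6Q^2 and AVC = VC/Q = 21 - 8Q + 2Q^2.
The AVC parabola has its vertex at Q = 8/4 = 2, where AVC = 21 - 8·2 + 2·2^2 = $13.
Since P = $2 < min AVC = $13, price fails to cover variable cost at any output.
The firm minimizes its loss by shutting down and losing only its fixed cost of $532.

Shut down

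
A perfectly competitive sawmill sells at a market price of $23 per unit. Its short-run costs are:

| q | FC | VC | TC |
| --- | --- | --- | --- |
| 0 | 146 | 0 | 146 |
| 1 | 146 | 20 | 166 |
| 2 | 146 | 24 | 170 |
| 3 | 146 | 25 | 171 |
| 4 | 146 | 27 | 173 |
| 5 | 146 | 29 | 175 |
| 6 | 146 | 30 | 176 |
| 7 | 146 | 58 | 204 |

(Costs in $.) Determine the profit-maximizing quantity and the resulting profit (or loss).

q = 6; profit = -$38

Compute π = P·q − TC at each output: q=0: -146; q=1: -143; q=2: -124; q=3: -102; q=4: -81; q=5: -60; q=6: -38; q=7: -43.
Profit is maximized at q = 6. AVC there is 30/6 = $5 ≤ P, so producing beats shutting down (which would give -$146).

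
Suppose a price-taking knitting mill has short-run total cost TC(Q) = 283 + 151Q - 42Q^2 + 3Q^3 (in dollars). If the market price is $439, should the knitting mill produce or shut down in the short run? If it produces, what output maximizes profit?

Produce at Q = 12

From TC, MC = TC'(Q) = 151 - 84Q + 9Q^2 and AVC = VC/Q = 151 - 42Q + 3Q^2.
AVC is minimized where dAVC/dQ = -42 + 6Q = 0, at Q = 7; min AVC = 151 - 42·7 + 3·7^2 = $4.
Since P = $439 ≥ min AVC = $4, price covers variable cost and the firm should produce.
Set P = MC: 439 = 151 - 84Q + 9Q^2 → -288 - 84Q + 9Q^2 = 0. The roots are Q = -8/3 and Q = 12; the profit-maximizing output is on the rising part of MC, so Q* = 12.
Check: AVC at Q = 12 is $79 ≤ P, so revenue covers variable cost.
Profit = P·Q − TC = 439·12 − 1231 = $4037.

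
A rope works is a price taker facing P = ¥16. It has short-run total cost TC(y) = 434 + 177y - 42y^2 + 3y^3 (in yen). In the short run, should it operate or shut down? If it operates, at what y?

Shut down

Variable cost is VC = 177y - 42y^2 + 3y^3, so AVC = VC/y = 177 - 42y + 3y^2 and MC = dTC/dy = 177 - 84y + 9y^2.
AVC is minimized where dAVC/dy = -42 + 6y = 0, at y = 7; min AVC = 177 - 42·7 + 3·7^2 = ¥30.
Since P = ¥16 < min AVC = ¥30, price fails to cover variable cost at any output.
Best response: produce nothing and absorb the ¥434 fixed cost.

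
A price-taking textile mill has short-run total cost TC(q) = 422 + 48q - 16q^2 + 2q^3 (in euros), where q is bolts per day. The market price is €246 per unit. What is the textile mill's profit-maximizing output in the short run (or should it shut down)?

Produce at q = 9

From TC, MC = TC'(q) = 48 - 32q + 6q^2 and AVC = VC/q = 48 - 16q + 2q^2.
The AVC parabola has its vertex at q = 16/4 = 4, where AVC = 48 - 16·4 + 2·4^2 = €16.
P = €246 exceeds min AVC = €16, so the firm stays open.
Solving P = MC: -198 - 32q + 6q^2 = 0 ⇒ q = -11/3 or 9. On the upward-sloping branch, q* = 9.
Check: AVC at q = 9 is €66 ≤ P, so revenue covers variable cost.
Profit = P·q − TC = 246·9 − 1016 = €1198.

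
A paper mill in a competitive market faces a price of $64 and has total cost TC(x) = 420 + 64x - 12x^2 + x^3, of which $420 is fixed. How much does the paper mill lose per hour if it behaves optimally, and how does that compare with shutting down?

Profit = -$164 at x = 8

AVC = 64 - 12x + x^2 has its minimum $28 at x = 6; price $64 clears that bar, so the firm operates.
MC = 64 - 24x + 3x^2. Setting P = MC and taking the root on the rising branch gives x* = 8.
TR = 64·8 = 512. TC = 420 + 256 = 676. Profit = 512 − 676 = -$164.
That loss of $164 beats the $420 the firm would lose by shutting down; producing recovers $256 of fixed cost.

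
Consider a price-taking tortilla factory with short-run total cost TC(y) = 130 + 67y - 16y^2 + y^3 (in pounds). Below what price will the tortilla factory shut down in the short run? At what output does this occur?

£3 per unit, at y = 8

The shutdown price is the minimum of AVC. VC = 67y - 16y^2 + y^3, so AVC = 67 - 16y + y^2.
At the minimum of AVC, MC = AVC. MC = 67 - 32y + 3y^2; setting MC = AVC gives 2y^2 - 16y = 0, so y = 8. min AVC = 3.
The firm shuts down for any P below £3.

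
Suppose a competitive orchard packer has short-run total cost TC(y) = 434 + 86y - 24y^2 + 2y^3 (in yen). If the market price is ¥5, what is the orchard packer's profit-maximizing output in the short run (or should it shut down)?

Strip out fixed cost: VC = 86y - 24y^2 + 2y^3. Then AVC = 86 - 24y + 2y^2 and MC = 86 - 48y + 6y^2.
The AVC parabola has its vertex at y = 24/4 = 6, where AVC = 86 - 24·6 + 2·6^2 = ¥14.
P = ¥5 lies below min AVC = ¥14; no output level covers variable cost.
The firm minimizes its loss by shutting down and losing only its fixed cost of ¥434.

Shut down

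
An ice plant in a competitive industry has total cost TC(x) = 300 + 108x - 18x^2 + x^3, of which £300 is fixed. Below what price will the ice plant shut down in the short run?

The firm shuts down when price falls below the minimum of average variable cost. AVC = VC/x = 108 - 18x + x^2.
At the minimum of AVC, MC = AVC. MC = 108 - 36x + 3x^2; setting MC = AVC gives 2x^2 - 18x = 0, so x = 9. min AVC = 27.
For P < £27 the firm produces nothing.

£27 per unit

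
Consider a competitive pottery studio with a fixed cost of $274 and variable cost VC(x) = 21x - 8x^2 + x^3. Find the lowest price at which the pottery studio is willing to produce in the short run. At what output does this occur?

$5 per unit, at x = 4

The shutdown price is the minimum of AVC. VC = 21x - 8x^2 + x^3, so AVC = 21 - 8x + x^2.
dAVC/dx = -8 + 2x = 0 gives x = 4. min AVC = 21 - 8·4 + 4^2 = 5.
For P < $5 the firm produces nothing.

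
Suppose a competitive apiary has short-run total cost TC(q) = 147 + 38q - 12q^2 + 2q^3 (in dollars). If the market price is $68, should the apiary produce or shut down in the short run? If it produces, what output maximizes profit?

Produce at q = 5

Variable cost is VC = 38q - 12q^2 + 2q^3, so AVC = VC/q = 38 - 12q + 2q^2 and MC = dTC/dq = 38 - 24q + 6q^2.
AVC hits its minimum where MC = AVC, at q = 3, giving min AVC = 38 - 12·3 + 2·3^2 = $20.
P = $68 exceeds min AVC = $20, so the firm stays open.
P = MC gives -30 - 24q + 6q^2 = 0, with roots -1 and 5. Take the larger (rising MC): q* = 5.
Check: AVC at q = 5 is $28 ≤ P, so revenue covers variable cost.
Profit = P·q − TC = 68·5 − 287 = $53.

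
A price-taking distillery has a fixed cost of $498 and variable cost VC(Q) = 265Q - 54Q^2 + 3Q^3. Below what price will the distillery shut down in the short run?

$22 per unit

The shutdown price is the minimum of AVC. VC = 265Q - 54Q^2 + 3Q^3, so AVC = 265 - 54Q + 3Q^2.
dAVC/dQ = -54 + 6Q = 0 gives Q = 9. min AVC = 265 - 54·9 + 3·9^2 = 22.
So the shutdown price is $22.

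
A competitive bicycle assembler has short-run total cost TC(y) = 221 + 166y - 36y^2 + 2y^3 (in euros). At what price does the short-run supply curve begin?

€4 per unit

Short-run supply begins at min AVC. From VC = 166y - 36y^2 + 2y^3, AVC = 166 - 36y + 2y^2.
dAVC/dy = -36 + 4y = 0 gives y = 9. min AVC = 166 - 36·9 + 2·9^2 = 4.
The firm shuts down for any P below €4.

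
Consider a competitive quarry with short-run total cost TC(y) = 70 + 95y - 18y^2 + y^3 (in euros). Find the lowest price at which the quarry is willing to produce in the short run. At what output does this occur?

€14 per unit, at y = 9

The firm shuts down when price falls below the minimum of average variable cost. AVC = VC/y = 95 - 18y + y^2.
dAVC/dy = -18 + 2y = 0 gives y = 9. min AVC = 95 - 18·9 + 9^2 = 14.
So the shutdown price is €14.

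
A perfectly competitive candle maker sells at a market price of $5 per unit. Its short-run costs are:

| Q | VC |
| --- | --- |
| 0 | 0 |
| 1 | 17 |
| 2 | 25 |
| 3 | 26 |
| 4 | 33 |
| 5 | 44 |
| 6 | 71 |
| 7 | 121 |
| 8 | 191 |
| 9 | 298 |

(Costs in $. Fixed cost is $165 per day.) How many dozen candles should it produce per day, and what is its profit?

Compute π = P·Q − TC at each output: Q=0: -165; Q=1: -177; Q=2: -180; Q=3: -176; Q=4: -178; Q=5: -184; Q=6: -206; Q=7: -251; Q=8: -316; Q=9: -418.
Profit is highest at Q = 0. Equivalently, the lowest AVC in the table is 33/4 ≈ $8.25 at Q = 4, and P = $5 falls below it — price never covers variable cost, so the firm shuts down and loses only its fixed cost.

Q = 0 (shut down); profit = -$165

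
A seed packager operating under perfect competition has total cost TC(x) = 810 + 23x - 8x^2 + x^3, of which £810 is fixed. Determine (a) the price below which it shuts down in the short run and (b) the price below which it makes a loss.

Shutdown price = £7; break-even price = £122

Shutdown price = min AVC. AVC = 23 - 8x + x^2, with vertex at x = 4 and minimum £7.
ATC = 810/x + 23 - 8x + x^2. Setting dATC/dx = −810/x^2 − 8 + 2x = 0 gives x = 9 (since 2·9^3 − 8·9^2 = 810).
min ATC = 810/9 + 23 − 8·9 + 9^2 = £122. That is the break-even price.
For £7 ≤ P < £122 the firm produces at a loss; below £7 it shuts down.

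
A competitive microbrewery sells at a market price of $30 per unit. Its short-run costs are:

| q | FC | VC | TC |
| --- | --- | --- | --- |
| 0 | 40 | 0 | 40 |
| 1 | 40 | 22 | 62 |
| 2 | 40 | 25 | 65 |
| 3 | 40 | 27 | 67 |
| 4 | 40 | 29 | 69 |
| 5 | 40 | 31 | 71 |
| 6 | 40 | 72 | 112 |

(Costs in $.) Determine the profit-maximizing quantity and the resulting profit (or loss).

q = 5; profit = $79

Profit at each row (π = 30q − TC): q=0: -40; q=1: -32; q=2: -5; q=3: 23; q=4: 51; q=5: 79; q=6: 68.
Profit is maximized at q = 5. AVC there is 31/5 = $6.20 ≤ P, so producing beats shutting down (which would give -$40).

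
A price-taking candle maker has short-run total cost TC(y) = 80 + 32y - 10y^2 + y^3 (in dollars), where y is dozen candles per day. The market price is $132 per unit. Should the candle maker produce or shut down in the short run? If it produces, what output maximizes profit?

Produce at y = 10

Variable cost is VC = 32y - 10y^2 + y^3, so AVC = VC/y = 32 - 10y + y^2 and MC = dTC/dy = 32 - 20y + 3y^2.
The AVC parabola has its vertex at y = 10/2 = 5, where AVC = 32 - 10·5 + 5^2 = $7.
Because $132 ≥ $7, revenue can cover variable cost; the firm operates.
Set P = MC: 132 = 32 - 20y + 3y^2 → -100 - 20y + 3y^2 = 0. The roots are y = -10/3 and y = 10; the profit-maximizing output is on the rising part of MC, so y* = 10.
Check: AVC at y = 10 is $32 ≤ P, so revenue covers variable cost.
Profit = P·y − TC = 132·10 − 400 = $920.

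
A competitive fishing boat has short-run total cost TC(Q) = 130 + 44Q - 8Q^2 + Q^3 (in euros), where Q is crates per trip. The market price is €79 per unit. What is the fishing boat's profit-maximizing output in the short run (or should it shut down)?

Produce at Q = 7

Strip out fixed cost: VC = 44Q - 8Q^2 + Q^3. Then AVC = 44 - 8Q + Q^2 and MC = 44 - 16Q + 3Q^2.
AVC hits its minimum where MC = AVC, at Q = 4, giving min AVC = 44 - 8·4 + 4^2 = €28.
Since P = €79 ≥ min AVC = €28, price covers variable cost and the firm should produce.
P = MC gives -35 - 16Q + 3Q^2 = 0, with roots -5/3 and 7. Take the larger (rising MC): Q* = 7.
Check: AVC at Q = 7 is €37 ≤ P, so revenue covers variable cost.
Profit = P·Q − TC = 79·7 − 389 = €164.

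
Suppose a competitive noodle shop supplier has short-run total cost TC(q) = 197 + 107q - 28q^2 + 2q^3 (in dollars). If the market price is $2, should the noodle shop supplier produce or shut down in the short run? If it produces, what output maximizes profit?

Variable cost is VC = 107q - 28q^2 + 2q^3, so AVC = VC/q = 107 - 28q + 2q^2 and MC = dTC/dq = 107 - 56q + 6q^2.
The AVC parabola has its vertex at q = 28/4 = 7, where AVC = 107 - 28·7 + 2·7^2 = $9.
Since P = $2 < min AVC = $9, price fails to cover variable cost at any output.
Shutting down limits the loss to fixed cost, $197.

Shut down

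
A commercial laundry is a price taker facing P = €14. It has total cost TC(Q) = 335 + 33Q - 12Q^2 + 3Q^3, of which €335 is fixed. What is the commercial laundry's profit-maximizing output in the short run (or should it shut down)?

Shut down

From TC, MC = TC'(Q) = 33 - 24Q + 9Q^2 and AVC = VC/Q = 33 - 12Q + 3Q^2.
AVC is minimized where dAVC/dQ = -12 + 6Q = 0, at Q = 2; min AVC = 33 - 12·2 + 3·2^2 = €21.
Since P = €14 < min AVC = €21, price fails to cover variable cost at any output.
The firm minimizes its loss by shutting down and losing only its fixed cost of €335.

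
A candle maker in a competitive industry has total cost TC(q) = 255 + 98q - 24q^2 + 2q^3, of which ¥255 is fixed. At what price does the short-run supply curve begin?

The shutdown price is the minimum of AVC. VC = 98q - 24q^2 + 2q^3, so AVC = 98 - 24q + 2q^2.
dAVC/dq = -24 + 4q = 0 gives q = 6. min AVC = 98 - 24·6 + 2·6^2 = 26.
The firm shuts down for any P below ¥26.

¥26 per unit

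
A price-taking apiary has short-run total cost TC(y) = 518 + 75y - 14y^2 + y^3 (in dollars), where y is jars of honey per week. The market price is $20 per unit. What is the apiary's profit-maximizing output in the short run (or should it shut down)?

Variable cost is VC = 75y - 14y^2 + y^3, so AVC = VC/y = 75 - 14y + y^2 and MC = dTC/dy = 75 - 28y + 3y^2.
AVC hits its minimum where MC = AVC, at y = 7, giving min AVC = 75 - 14·7 + 7^2 = $26.
Since P = $20 < min AVC = $26, price fails to cover variable cost at any output.
Best response: produce nothing and absorb the $518 fixed cost.

Shut down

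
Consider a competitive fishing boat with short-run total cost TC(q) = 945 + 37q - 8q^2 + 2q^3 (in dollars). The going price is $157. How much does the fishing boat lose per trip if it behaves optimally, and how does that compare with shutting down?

Profit = -$369 at q = 6

AVC = 37 - 8q + 2q^2; min AVC = $29 at q = 2. Since P = $157 ≥ min AVC, the firm produces.
With MC = 37 - 16q + 6q^2, P = MC on the upward-sloping part at q* = 6.
TR = 157·6 = 942. TC = 945 + 366 = 1311. Profit = 942 − 1311 = -$369.
By producing, the firm covers all variable cost plus $576 of fixed cost; shutting down would lose the full $945.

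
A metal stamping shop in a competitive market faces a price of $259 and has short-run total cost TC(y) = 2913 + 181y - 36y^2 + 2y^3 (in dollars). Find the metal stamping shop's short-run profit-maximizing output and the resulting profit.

AVC = 181 - 36y + 2y^2 has its minimum $19 at y = 9; price $259 clears that bar, so the firm operates.
MC = 181 - 72y + 6y^2. Setting P = MC and taking the root on the rising branch gives y* = 13.
TR = 259·13 = 3367. TC = 2913 + 663 = 3576. Profit = 3367 − 3576 = -$209.
Shutting down would mean losing the fixed cost of $2913, so operating at a loss of $209 is better by $2704.

Profit = -$209 at y = 13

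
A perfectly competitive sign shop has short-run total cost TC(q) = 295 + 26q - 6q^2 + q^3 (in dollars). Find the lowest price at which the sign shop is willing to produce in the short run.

The shutdown price is the minimum of AVC. VC = 26q - 6q^2 + q^3, so AVC = 26 - 6q + q^2.
dAVC/dq = -6 + 2q = 0 gives q = 3. min AVC = 26 - 6·3 + 3^2 = 17.
The firm shuts down for any P below $17.

$17 per unit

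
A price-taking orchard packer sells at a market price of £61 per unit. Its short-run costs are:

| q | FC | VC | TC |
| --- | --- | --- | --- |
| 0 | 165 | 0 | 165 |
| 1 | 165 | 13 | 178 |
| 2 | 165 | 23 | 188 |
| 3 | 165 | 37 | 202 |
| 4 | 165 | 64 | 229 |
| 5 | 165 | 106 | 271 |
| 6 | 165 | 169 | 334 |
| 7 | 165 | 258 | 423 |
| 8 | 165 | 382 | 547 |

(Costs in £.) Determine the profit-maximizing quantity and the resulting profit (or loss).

Tabulate TR − TC: q=0: -165; q=1: -117; q=2: -66; q=3: -19; q=4: 15; q=5: 34; q=6: 32; q=7: 4; q=8: -59.
Profit is maximized at q = 5. AVC there is 106/5 = £21.20 ≤ P, so producing beats shutting down (which would give -£165).

q = 5; profit = £34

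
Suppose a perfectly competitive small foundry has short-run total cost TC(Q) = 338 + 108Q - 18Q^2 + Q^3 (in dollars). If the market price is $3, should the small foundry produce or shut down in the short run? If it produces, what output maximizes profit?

Strip out fixed cost: VC = 108Q - 18Q^2 + Q^3. Then AVC = 108 - 18Q + Q^2 and MC = 108 - 36Q + 3Q^2.
The AVC parabola has its vertex at Q = 18/2 = 9, where AVC = 108 - 18·9 + 9^2 = $27.
P = $3 lies below min AVC = $27; no output level covers variable cost.
Shutting down limits the loss to fixed cost, $338.

Shut down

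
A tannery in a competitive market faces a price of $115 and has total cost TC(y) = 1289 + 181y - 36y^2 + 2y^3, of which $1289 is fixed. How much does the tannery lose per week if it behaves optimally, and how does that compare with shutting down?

Profit = -$321 at y = 11

AVC = 181 - 36y + 2y^2; min AVC = $19 at y = 9. Since P = $115 ≥ min AVC, the firm produces.
With MC = 181 - 72y + 6y^2, P = MC on the upward-sloping part at y* = 11.
TR = 115·11 = 1265. TC = 1289 + 297 = 1586. Profit = 1265 − 1586 = -$321.
That loss of $321 beats the $1289 the firm would lose by shutting down; producing recovers $968 of fixed cost.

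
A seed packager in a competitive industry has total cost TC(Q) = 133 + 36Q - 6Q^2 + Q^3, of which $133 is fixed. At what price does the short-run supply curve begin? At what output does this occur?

$27 per unit, at Q = 3

Short-run supply begins at min AVC. From VC = 36Q - 6Q^2 + Q^3, AVC = 36 - 6Q + Q^2.
At the minimum of AVC, MC = AVC. MC = 36 - 12Q + 3Q^2; setting MC = AVC gives 2Q^2 - 6Q = 0, so Q = 3. min AVC = 27.
For P < $27 the firm produces nothing.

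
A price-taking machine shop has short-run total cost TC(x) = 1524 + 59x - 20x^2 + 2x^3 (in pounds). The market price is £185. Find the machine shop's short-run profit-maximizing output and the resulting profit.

AVC = 59 - 20x + 2x^2; min AVC = £9 at x = 5. Since P = £185 ≥ min AVC, the firm produces.
With MC = 59 - 40x + 6x^2, P = MC on the upward-sloping part at x* = 9.
TR = 185·9 = 1665. TC = 1524 + 369 = 1893. Profit = 1665 − 1893 = -£228.
Shutting down would mean losing the fixed cost of £1524, so operating at a loss of £228 is better by £1296.

Profit = -£228 at x = 9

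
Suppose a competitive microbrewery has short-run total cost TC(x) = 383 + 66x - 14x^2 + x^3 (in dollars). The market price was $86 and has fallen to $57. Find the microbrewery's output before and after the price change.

MC = 66 - 28x + 3x^2; the shutdown threshold is min AVC = $17 (at x = 7).
With P = $86 above the shutdown price, P = MC gives x = 10.
At P = $57 ≥ min AVC, set P = MC: x = 9. The firm stays open but cuts output.

Output falls from 10 to 9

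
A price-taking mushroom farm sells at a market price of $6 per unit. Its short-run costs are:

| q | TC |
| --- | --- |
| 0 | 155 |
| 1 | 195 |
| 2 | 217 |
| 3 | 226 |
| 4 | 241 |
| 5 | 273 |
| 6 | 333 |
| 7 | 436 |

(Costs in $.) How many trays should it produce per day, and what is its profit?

q = 0 (shut down); profit = -$155

Compute π = P·q − TC at each output: q=0: -155; q=1: -189; q=2: -205; q=3: -208; q=4: -217; q=5: -243; q=6: -297; q=7: -394.
Profit is highest at q = 0. Equivalently, the lowest AVC in the table is 86/4 ≈ $21.50 at q = 4, and P = $6 falls below it — price never covers variable cost, so the firm shuts down and loses only its fixed cost.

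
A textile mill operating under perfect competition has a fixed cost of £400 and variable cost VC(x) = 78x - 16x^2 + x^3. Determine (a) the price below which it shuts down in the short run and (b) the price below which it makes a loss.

Shutdown price = min AVC. AVC = 78 - 16x + x^2, with vertex at x = 8 and minimum £14.
ATC = 400/x + 78 - 16x + x^2. Setting dATC/dx = −400/x^2 − 16 + 2x = 0 gives x = 10 (since 2·10^3 − 16·10^2 = 400).
min ATC = 400/10 + 78 − 16·10 + 10^2 = £58. That is the break-even price.
For £14 ≤ P < £58 the firm produces at a loss; below £14 it shuts down.

Shutdown price = £14; break-even price = £58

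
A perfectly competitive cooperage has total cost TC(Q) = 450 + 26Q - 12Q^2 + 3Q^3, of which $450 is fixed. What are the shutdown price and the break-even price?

AVC = 26 - 12Q + 3Q^2; minimized at Q = 2, giving min AVC = $14. That is the shutdown price.
ATC = 450/Q + 26 - 12Q + 3Q^2. Setting dATC/dQ = −450/Q^2 − 12 + 6Q = 0 gives Q = 5 (since 6·5^3 − 12·5^2 = 450).
min ATC = 450/5 + 26 − 12·5 + 3·5^2 = $131. That is the break-even price.
For $14 ≤ P < $131 the firm produces at a loss; below $14 it shuts down.

Shutdown price = $14; break-even price = $131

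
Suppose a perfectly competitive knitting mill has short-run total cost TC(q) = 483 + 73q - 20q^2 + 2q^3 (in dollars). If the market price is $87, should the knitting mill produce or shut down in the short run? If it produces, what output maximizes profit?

Produce at q = 7

Variable cost is VC = 73q - 20q^2 + 2q^3, so AVC = VC/q = 73 - 20q + 2q^2 and MC = dTC/dq = 73 - 40q + 6q^2.
The AVC parabola has its vertex at q = 20/4 = 5, where AVC = 73 - 20·5 + 2·5^2 = $23.
P = $87 exceeds min AVC = $23, so the firm stays open.
Set P = MC: 87 = 73 - 40q + 6q^2 → -14 - 40q + 6q^2 = 0. The roots are q = -1/3 and q = 7; the profit-maximizing output is on the rising part of MC, so q* = 7.
Check: AVC at q = 7 is $31 ≤ P, so revenue covers variable cost.
Profit = P·q − TC = 87·7 − 700 = -$91, a loss, but smaller than the $483 fixed cost the firm would lose by shutting down.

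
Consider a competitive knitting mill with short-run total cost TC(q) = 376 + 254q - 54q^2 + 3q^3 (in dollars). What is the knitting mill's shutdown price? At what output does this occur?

$11 per unit, at q = 9

The firm shuts down when price falls below the minimum of average variable cost. AVC = VC/q = 254 - 54q + 3q^2.
At the minimum of AVC, MC = AVC. MC = 254 - 108q + 9q^2; setting MC = AVC gives 6q^2 - 54q = 0, so q = 9. min AVC = 11.
For P < $11 the firm produces nothing.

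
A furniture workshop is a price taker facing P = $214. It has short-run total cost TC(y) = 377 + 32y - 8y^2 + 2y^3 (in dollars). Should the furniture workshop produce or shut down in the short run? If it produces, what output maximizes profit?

Produce at y = 7

Variable cost is VC = 32y - 8y^2 + 2y^3, so AVC = VC/y = 32 - 8y + 2y^2 and MC = dTC/dy = 32 - 16y + 6y^2.
AVC is minimized where dAVC/dy = -8 + 4y = 0, at y = 2; min AVC = 32 - 8·2 + 2·2^2 = $24.
Since P = $214 ≥ min AVC = $24, price covers variable cost and the firm should produce.
Solving P = MC: -182 - 16y + 6y^2 = 0 ⇒ y = -13/3 or 7. On the upward-sloping branch, y* = 7.
Check: AVC at y = 7 is $74 ≤ P, so revenue covers variable cost.
Profit = P·y − TC = 214·7 − 895 = $603.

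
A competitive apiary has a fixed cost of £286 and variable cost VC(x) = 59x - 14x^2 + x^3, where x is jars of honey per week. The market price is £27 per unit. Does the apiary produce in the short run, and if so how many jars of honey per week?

Produce at x = 8

Strip out fixed cost: VC = 59x - 14x^2 + x^3. Then AVC = 59 - 14x + x^2 and MC = 59 - 28x + 3x^2.
AVC hits its minimum where MC = AVC, at x = 7, giving min AVC = 59 - 14·7 + 7^2 = £10.
Because £27 ≥ £10, revenue can cover variable cost; the firm operates.
Set P = MC: 27 = 59 - 28x + 3x^2 → 32 - 28x + 3x^2 = 0. The roots are x = 4/3 and x = 8; the profit-maximizing output is on the rising part of MC, so x* = 8.
Check: AVC at x = 8 is £11 ≤ P, so revenue covers variable cost.
Profit = P·x − TC = 27·8 − 374 = -£158, a loss, but smaller than the £286 fixed cost the firm would lose by shutting down.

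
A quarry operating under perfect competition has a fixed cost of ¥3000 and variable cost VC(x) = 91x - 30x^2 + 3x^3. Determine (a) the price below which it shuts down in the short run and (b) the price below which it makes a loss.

AVC = 91 - 30x + 3x^2; minimized at x = 5, giving min AVC = ¥16. That is the shutdown price.
ATC = 3000/x + 91 - 30x + 3x^2. Setting dATC/dx = −3000/x^2 − 30 + 6x = 0 gives x = 10 (since 6·10^3 − 30·10^2 = 3000).
min ATC = 3000/10 + 91 − 30·10 + 3·10^2 = ¥391. That is the break-even price.
For ¥16 ≤ P < ¥391 the firm produces at a loss; below ¥16 it shuts down.

Shutdown price = ¥16; break-even price = ¥391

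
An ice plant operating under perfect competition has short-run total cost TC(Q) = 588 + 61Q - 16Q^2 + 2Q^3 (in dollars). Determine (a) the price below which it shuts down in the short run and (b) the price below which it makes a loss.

Shutdown price = $29; break-even price = $131

AVC = 61 - 16Q + 2Q^2; minimized at Q = 4, giving min AVC = $29. That is the shutdown price.
ATC = 588/Q + 61 - 16Q + 2Q^2. Setting dATC/dQ = −588/Q^2 − 16 + 4Q = 0 gives Q = 7 (since 4·7^3 − 16·7^2 = 588).
min ATC = 588/7 + 61 − 16·7 + 2·7^2 = $131. That is the break-even price.
For $29 ≤ P < $131 the firm produces at a loss; below $29 it shuts down.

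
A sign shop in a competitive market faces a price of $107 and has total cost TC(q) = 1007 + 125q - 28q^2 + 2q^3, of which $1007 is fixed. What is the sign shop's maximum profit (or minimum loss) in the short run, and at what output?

AVC = 125 - 28q + 2q^2 has its minimum $27 at q = 7; price $107 clears that bar, so the firm operates.
MC = 125 - 56q + 6q^2. Setting P = MC and taking the root on the rising branch gives q* = 9.
TR = 107·9 = 963. TC = 1007 + 315 = 1322. Profit = 963 − 1322 = -$359.
By producing, the firm covers all variable cost plus $648 of fixed cost; shutting down would lose the full $1007.

Profit = -$359 at q = 9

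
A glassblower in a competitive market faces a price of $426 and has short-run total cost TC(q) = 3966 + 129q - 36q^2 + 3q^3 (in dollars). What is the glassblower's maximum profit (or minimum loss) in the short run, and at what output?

AVC = 129 - 36q + 3q^2 has its minimum $21 at q = 6; price $426 clears that bar, so the firm operates.
With MC = 129 - 72q + 9q^2, P = MC on the upward-sloping part at q* = 11.
TR = 426·11 = 4686. TC = 3966 + 1056 = 5022. Profit = 4686 − 5022 = -$336.
That loss of $336 beats the $3966 the firm would lose by shutting down; producing recovers $3630 of fixed cost.

Profit = -$336 at q = 11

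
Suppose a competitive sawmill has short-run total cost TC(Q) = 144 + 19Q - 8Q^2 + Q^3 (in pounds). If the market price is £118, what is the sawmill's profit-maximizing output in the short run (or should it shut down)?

Produce at Q = 9

Variable cost is VC = 19Q - 8Q^2 + Q^3, so AVC = VC/Q = 19 - 8Q + Q^2 and MC = dTC/dQ = 19 - 16Q + 3Q^2.
AVC hits its minimum where MC = AVC, at Q = 4, giving min AVC = 19 - 8·4 + 4^2 = £3.
Because £118 ≥ £3, revenue can cover variable cost; the firm operates.
P = MC gives -99 - 16Q + 3Q^2 = 0, with roots -11/3 and 9. Take the larger (rising MC): Q* = 9.
Check: AVC at Q = 9 is £28 ≤ P, so revenue covers variable cost.
Profit = P·Q − TC = 118·9 − 396 = £666.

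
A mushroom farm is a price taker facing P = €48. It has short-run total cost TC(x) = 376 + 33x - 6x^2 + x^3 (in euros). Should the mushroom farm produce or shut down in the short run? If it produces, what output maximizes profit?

From TC, MC = TC'(x) = 33 - 12x + 3x^2 and AVC = VC/x = 33 - 6x + x^2.
AVC is minimized where dAVC/dx = -6 + 2x = 0, at x = 3; min AVC = 33 - 6·3 + 3^2 = €24.
Since P = €48 ≥ min AVC = €24, price covers variable cost and the firm should produce.
Set P = MC: 48 = 33 - 12x + 3x^2 → -15 - 12x + 3x^2 = 0. The roots are x = -1 and x = 5; the profit-maximizing output is on the rising part of MC, so x* = 5.
Check: AVC at x = 5 is €28 ≤ P, so revenue covers variable cost.
Profit = P·x − TC = 48·5 − 516 = -€276, a loss, but smaller than the €376 fixed cost the firm would lose by shutting down.

Produce at x = 5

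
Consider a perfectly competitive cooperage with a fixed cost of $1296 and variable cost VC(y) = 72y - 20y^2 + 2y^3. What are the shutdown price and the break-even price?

Shutdown price = min AVC. AVC = 72 - 20y + 2y^2, with vertex at y = 5 and minimum $22.
ATC = 1296/y + 72 - 20y + 2y^2. Setting dATC/dy = −1296/y^2 − 20 + 4y = 0 gives y = 9 (since 4·9^3 − 20·9^2 = 1296).
min ATC = 1296/9 + 72 − 20·9 + 2·9^2 = $198. That is the break-even price.
For $22 ≤ P < $198 the firm produces at a loss; below $22 it shuts down.

Shutdown price = $22; break-even price = $198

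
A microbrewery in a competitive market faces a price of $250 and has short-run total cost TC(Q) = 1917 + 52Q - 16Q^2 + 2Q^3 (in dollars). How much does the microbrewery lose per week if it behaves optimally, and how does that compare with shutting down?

Profit = -$297 at Q = 9

AVC = 52 - 16Q + 2Q^2; min AVC = $20 at Q = 4. Since P = $250 ≥ min AVC, the firm produces.
MC = 52 - 32Q + 6Q^2. Setting P = MC and taking the root on the rising branch gives Q* = 9.
TR = 250·9 = 2250. TC = 1917 + 630 = 2547. Profit = 2250 − 2547 = -$297.
Shutting down would mean losing the fixed cost of $1917, so operating at a loss of $297 is better by $1620.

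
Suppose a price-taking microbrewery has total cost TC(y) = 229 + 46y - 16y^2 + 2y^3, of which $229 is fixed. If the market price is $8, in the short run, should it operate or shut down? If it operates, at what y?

Shut down

Strip out fixed cost: VC = 46y - 16y^2 + 2y^3. Then AVC = 46 - 16y + 2y^2 and MC = 46 - 32y + 6y^2.
AVC is minimized where dAVC/dy = -16 + 4y = 0, at y = 4; min AVC = 46 - 16·4 + 2·4^2 = $14.
P = $8 lies below min AVC = $14; no output level covers variable cost.
Shutting down limits the loss to fixed cost, $229.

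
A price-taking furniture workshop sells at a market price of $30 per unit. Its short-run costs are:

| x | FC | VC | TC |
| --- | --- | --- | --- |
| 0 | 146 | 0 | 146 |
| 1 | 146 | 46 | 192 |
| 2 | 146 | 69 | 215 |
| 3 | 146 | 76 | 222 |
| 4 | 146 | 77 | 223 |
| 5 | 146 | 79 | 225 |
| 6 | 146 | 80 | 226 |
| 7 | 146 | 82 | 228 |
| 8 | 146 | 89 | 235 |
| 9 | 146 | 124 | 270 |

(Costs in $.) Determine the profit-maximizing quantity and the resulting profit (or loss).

x = 8; profit = $5

Tabulate TR − TC: x=0: -146; x=1: -162; x=2: -155; x=3: -132; x=4: -103; x=5: -75; x=6: -46; x=7: -18; x=8: 5; x=9: 0.
Profit is maximized at x = 8. AVC there is 89/8 = $11.12 ≤ P, so producing beats shutting down (which would give -$146).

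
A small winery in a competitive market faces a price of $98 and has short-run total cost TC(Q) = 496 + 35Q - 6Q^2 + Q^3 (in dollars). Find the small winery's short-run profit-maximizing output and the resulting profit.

AVC = 35 - 6Q + Q^2; min AVC = $26 at Q = 3. Since P = $98 ≥ min AVC, the firm produces.
With MC = 35 - 12Q + 3Q^2, P = MC on the upward-sloping part at Q* = 7.
TR = 98·7 = 686. TC = 496 + 294 = 790. Profit = 686 − 790 = -$104.
Shutting down would mean losing the fixed cost of $496, so operating at a loss of $104 is better by $392.

Profit = -$104 at Q = 7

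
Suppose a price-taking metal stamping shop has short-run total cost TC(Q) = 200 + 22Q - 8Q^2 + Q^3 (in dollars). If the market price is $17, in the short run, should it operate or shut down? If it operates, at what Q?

From TC, MC = TC'(Q) = 22 - 16Q + 3Q^2 and AVC = VC/Q = 22 - 8Q + Q^2.
AVC is minimized where dAVC/dQ = -8 + 2Q = 0, at Q = 4; min AVC = 22 - 8·4 + 4^2 = $6.
Because $17 ≥ $6, revenue can cover variable cost; the firm operates.
P = MC gives 5 - 16Q + 3Q^2 = 0, with roots 1/3 and 5. Take the larger (rising MC): Q* = 5.
Check: AVC at Q = 5 is $7 ≤ P, so revenue covers variable cost.
Profit = P·Q − TC = 17·5 − 235 = -$150, a loss, but smaller than the $200 fixed cost the firm would lose by shutting down.

Produce at Q = 5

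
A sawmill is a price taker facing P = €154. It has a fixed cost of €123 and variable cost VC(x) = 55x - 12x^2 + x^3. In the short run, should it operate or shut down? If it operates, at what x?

Strip out fixed cost: VC = 55x - 12x^2 + x^3. Then AVC = 55 - 12x + x^2 and MC = 55 - 24x + 3x^2.
The AVC parabola has its vertex at x = 12/2 = 6, where AVC = 55 - 12·6 + 6^2 = €19.
P = €154 exceeds min AVC = €19, so the firm stays open.
P = MC gives -99 - 24x + 3x^2 = 0, with roots -3 and 11. Take the larger (rising MC): x* = 11.
Check: AVC at x = 11 is €44 ≤ P, so revenue covers variable cost.
Profit = P·x − TC = 154·11 − 607 = €1087.

Produce at x = 11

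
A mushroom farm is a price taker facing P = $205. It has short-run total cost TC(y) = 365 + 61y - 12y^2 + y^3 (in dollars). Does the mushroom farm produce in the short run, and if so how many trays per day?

Produce at y = 12

Variable cost is VC = 61y - 12y^2 + y^3, so AVC = VC/y = 61 - 12y + y^2 and MC = dTC/dy = 61 - 24y + 3y^2.
The AVC parabola has its vertex at y = 12/2 = 6, where AVC = 61 - 12·6 + 6^2 = $25.
Because $205 ≥ $25, revenue can cover variable cost; the firm operates.
Set P = MC: 205 = 61 - 24y + 3y^2 → -144 - 24y + 3y^2 = 0. The roots are y = -4 and y = 12; the profit-maximizing output is on the rising part of MC, so y* = 12.
Check: AVC at y = 12 is $61 ≤ P, so revenue covers variable cost.
Profit = P·y − TC = 205·12 − 1097 = $1363.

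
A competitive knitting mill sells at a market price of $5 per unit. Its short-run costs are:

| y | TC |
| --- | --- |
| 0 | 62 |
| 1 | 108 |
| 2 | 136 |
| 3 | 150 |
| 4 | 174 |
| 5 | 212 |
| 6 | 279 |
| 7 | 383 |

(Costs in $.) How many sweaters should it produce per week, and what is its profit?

y = 0 (shut down); profit = -$62

Profit at each row (π = 5y − TC): y=0: -62; y=1: -103; y=2: -126; y=3: -135; y=4: -154; y=5: -187; y=6: -249; y=7: -348.
Profit is highest at y = 0. Equivalently, the lowest AVC in the table is 112/4 ≈ $28 at y = 4, and P = $5 falls below it — price never covers variable cost, so the firm shuts down and loses only its fixed cost.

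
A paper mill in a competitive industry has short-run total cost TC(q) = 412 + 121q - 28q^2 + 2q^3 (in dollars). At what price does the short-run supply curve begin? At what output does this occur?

$23 per unit, at q = 7

The shutdown price is the minimum of AVC. VC = 121q - 28q^2 + 2q^3, so AVC = 121 - 28q + 2q^2.
At the minimum of AVC, MC = AVC. MC = 121 - 56q + 6q^2; setting MC = AVC gives 4q^2 - 28q = 0, so q = 7. min AVC = 23.
So the shutdown price is $23.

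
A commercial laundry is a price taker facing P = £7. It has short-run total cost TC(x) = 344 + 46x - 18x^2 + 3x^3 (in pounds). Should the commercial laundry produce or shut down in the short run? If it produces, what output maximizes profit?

From TC, MC = TC'(x) = 46 - 36x + 9x^2 and AVC = VC/x = 46 - 18x + 3x^2.
The AVC parabola has its vertex at x = 18/6 = 3, where AVC = 46 - 18·3 + 3·3^2 = £19.
P = £7 lies below min AVC = £19; no output level covers variable cost.
Shutting down limits the loss to fixed cost, £344.

Shut down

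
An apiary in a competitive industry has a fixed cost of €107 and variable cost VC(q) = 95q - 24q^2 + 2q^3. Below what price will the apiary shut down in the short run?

The firm shuts down when price falls below the minimum of average variable cost. AVC = VC/q = 95 - 24q + 2q^2.
At the minimum of AVC, MC = AVC. MC = 95 - 48q + 6q^2; setting MC = AVC gives 4q^2 - 24q = 0, so q = 6. min AVC = 23.
The firm shuts down for any P below €23.

€23 per unit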